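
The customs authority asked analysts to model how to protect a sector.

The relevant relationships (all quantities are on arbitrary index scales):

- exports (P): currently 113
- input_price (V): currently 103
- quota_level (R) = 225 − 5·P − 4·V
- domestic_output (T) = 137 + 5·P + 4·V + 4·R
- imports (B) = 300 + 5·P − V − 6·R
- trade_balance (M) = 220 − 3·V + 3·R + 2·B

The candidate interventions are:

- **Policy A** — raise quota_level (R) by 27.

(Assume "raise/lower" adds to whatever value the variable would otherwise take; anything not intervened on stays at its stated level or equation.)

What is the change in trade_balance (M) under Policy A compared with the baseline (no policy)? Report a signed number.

Baseline:
  P = 113
  V = 103
  R = 225 − 5·113 − 4·103 = -752
  B = 300 + 5·113 − 103 − 6·(-752) = 5274
  M = 220 − 3·103 + 3·(-752) + 2·5274 = 8203
Policy A (R + 27):
  P = 113
  V = 103
  R = 225 − 5·113 − 4·103 (+27 from intervention) = -725
  B = 300 + 5·113 − 103 − 6·(-725) = 5112
  M = 220 − 3·103 + 3·(-725) + 2·5112 = 7960
Change in M: 7960 − 8203 = -243

-243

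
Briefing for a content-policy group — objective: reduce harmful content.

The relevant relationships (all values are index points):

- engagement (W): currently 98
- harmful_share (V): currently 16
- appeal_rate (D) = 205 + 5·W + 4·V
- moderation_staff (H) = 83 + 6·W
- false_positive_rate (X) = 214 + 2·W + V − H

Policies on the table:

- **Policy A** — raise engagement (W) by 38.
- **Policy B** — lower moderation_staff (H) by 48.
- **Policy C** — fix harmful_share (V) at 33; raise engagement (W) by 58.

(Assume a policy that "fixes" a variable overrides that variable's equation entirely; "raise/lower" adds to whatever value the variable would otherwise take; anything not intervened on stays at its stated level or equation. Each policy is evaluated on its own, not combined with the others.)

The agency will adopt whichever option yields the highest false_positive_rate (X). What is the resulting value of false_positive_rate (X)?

Policy A (W + 38):
  W = 98 + 38 = 136
  V = 16
  H = 83 + 6·136 = 899
  X = 214 + 2·136 + 16 − 899 = -397
Policy B (H − 48):
  W = 98
  V = 16
  H = 83 + 6·98 (−48 from intervention) = 623
  X = 214 + 2·98 + 16 − 623 = -197
Policy C (V := 33, W + 58):
  W = 98 + 58 = 156
  V = 33
  H = 83 + 6·156 = 1019
  X = 214 + 2·156 + 33 − 1019 = -460
Comparing — Policy A: X=-397, Policy B: X=-197, Policy C: X=-460. Highest is -197 (Policy B).

-197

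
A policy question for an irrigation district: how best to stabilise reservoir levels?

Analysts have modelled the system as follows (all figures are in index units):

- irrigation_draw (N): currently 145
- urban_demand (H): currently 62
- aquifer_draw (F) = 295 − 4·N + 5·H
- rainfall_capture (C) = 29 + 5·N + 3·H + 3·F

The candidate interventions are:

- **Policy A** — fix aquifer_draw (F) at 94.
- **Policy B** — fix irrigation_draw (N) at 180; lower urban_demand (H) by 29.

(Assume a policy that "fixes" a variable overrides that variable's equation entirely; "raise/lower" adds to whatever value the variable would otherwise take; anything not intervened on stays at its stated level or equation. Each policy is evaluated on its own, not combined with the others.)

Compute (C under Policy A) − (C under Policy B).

Policy A (F := 94):
  N = 145
  H = 62
  F = 94
  C = 29 + 5·145 + 3·62 + 3·94 = 1222
Policy B (N := 180, H − 29):
  N = 180
  H = 62 − 29 = 33
  F = 295 − 4·180 + 5·33 = -260
  C = 29 + 5·180 + 3·33 + 3·(-260) = 248
C: 1222 − 248 = 974

974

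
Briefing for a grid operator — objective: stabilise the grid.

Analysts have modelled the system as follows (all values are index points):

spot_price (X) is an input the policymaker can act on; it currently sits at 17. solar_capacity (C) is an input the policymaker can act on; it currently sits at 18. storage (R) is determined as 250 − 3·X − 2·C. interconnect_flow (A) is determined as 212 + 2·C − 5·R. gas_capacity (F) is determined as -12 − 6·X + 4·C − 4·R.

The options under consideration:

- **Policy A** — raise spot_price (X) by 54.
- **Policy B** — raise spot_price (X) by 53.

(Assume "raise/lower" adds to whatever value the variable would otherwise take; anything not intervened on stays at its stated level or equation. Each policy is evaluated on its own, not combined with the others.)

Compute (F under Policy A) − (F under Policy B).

Policy A (X + 54):
  X = 17 + 54 = 71
  C = 18
  R = 250 − 3·71 − 2·18 = 1
  F = -12 − 6·71 + 4·18 − 4·1 = -370
Policy B (X + 53):
  X = 17 + 53 = 70
  C = 18
  R = 250 − 3·70 − 2·18 = 4
  F = -12 − 6·70 + 4·18 − 4·4 = -376
F: -370 − (-376) = 6

6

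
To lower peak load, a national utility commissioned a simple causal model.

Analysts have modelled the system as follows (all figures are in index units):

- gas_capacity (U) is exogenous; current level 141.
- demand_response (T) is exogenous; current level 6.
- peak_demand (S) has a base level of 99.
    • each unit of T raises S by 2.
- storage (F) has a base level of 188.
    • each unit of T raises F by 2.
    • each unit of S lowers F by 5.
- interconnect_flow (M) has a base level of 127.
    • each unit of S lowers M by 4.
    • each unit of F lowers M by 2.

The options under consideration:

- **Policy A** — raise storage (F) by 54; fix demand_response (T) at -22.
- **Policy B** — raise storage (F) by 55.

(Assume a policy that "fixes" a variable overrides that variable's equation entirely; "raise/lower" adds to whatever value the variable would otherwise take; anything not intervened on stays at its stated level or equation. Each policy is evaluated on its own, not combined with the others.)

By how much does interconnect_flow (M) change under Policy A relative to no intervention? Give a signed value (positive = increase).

-332

Baseline:
  T = 6
  S = 99 + 2·6 = 111
  F = 188 + 2·6 − 5·111 = -355
  M = 127 − 4·111 − 2·(-355) = 393
Policy A (F + 54, T := -22):
  T = -22
  S = 99 + 2·(-22) = 55
  F = 188 + 2·(-22) − 5·55 (+54 from intervention) = -77
  M = 127 − 4·55 − 2·(-77) = 61
Change in M: 61 − 393 = -332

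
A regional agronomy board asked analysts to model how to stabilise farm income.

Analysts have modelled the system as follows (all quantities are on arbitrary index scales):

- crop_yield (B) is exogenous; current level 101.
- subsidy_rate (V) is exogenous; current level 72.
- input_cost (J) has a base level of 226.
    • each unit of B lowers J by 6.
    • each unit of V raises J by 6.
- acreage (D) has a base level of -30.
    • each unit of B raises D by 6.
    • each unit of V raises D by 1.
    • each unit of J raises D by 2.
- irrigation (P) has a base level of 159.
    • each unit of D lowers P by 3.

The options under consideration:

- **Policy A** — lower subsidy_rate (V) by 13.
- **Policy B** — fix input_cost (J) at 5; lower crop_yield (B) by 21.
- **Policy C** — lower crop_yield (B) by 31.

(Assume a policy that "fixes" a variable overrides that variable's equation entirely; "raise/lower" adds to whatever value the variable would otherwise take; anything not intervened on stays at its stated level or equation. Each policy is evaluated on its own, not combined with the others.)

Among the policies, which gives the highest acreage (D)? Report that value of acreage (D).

Policy A (V − 13):
  B = 101
  V = 72 − 13 = 59
  J = 226 − 6·101 + 6·59 = -26
  D = -30 + 6·101 + 59 + 2·(-26) = 583
Policy B (J := 5, B − 21):
  B = 101 − 21 = 80
  V = 72
  J = 5
  D = -30 + 6·80 + 72 + 2·5 = 532
Policy C (B − 31):
  B = 101 − 31 = 70
  V = 72
  J = 226 − 6·70 + 6·72 = 238
  D = -30 + 6·70 + 72 + 2·238 = 938
Comparing — Policy A: D=583, Policy B: D=532, Policy C: D=938. Highest is 938 (Policy C).

938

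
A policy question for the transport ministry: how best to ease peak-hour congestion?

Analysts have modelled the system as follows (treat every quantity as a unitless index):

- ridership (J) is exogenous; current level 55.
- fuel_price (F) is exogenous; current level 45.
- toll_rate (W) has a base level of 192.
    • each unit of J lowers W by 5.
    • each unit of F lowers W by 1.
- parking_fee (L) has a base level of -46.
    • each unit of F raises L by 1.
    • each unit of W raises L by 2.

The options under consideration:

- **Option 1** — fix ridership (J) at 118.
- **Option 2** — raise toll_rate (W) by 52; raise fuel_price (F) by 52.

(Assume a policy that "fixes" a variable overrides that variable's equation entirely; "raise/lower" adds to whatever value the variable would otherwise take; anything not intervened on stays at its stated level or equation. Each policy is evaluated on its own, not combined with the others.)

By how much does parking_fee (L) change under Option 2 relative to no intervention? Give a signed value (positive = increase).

52

Baseline:
  J = 55
  F = 45
  W = 192 − 5·55 − 45 = -128
  L = -46 + 45 + 2·(-128) = -257
Option 2 (W + 52, F + 52):
  J = 55
  F = 45 + 52 = 97
  W = 192 − 5·55 − 97 (+52 from intervention) = -128
  L = -46 + 97 + 2·(-128) = -205
Change in L: -205 − (-257) = 52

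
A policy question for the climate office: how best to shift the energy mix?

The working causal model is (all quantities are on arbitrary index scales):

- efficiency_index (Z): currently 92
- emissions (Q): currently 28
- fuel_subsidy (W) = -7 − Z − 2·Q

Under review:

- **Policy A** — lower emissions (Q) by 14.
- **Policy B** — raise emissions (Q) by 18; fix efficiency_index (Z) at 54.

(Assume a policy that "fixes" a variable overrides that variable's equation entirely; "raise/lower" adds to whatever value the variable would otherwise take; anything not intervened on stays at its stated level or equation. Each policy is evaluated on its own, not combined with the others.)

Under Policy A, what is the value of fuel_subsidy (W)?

Policy A (Q − 14):
  Z = 92
  Q = 28 − 14 = 14
  W = -7 − 92 − 2·14 = -127

-127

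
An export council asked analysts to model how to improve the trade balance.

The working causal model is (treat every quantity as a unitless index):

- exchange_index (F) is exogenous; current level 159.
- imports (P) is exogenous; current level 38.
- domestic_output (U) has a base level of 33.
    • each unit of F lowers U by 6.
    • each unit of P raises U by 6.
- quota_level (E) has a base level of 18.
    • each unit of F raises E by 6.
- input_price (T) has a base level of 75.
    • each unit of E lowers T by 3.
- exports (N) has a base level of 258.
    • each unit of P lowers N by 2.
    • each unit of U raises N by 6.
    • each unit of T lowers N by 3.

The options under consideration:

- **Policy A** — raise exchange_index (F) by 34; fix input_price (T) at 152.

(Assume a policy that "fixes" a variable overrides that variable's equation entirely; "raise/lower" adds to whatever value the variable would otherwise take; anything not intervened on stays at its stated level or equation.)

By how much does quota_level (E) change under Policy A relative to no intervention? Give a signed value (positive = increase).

204

Baseline:
  F = 159
  E = 18 + 6·159 = 972
Policy A (F + 34, T := 152):
  F = 159 + 34 = 193
  E = 18 + 6·193 = 1176
Change in E: 1176 − 972 = 204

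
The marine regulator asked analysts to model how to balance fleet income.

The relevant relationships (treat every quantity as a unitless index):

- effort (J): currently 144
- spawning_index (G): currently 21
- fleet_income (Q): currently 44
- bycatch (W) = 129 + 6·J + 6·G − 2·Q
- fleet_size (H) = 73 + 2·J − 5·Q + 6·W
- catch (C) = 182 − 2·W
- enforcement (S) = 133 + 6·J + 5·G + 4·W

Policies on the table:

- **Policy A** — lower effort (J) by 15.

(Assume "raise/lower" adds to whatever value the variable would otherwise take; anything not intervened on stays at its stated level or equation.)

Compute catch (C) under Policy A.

Policy A (J − 15):
  J = 144 − 15 = 129
  G = 21
  Q = 44
  W = 129 + 6·129 + 6·21 − 2·44 = 941
  C = 182 − 2·941 = -1700

-1700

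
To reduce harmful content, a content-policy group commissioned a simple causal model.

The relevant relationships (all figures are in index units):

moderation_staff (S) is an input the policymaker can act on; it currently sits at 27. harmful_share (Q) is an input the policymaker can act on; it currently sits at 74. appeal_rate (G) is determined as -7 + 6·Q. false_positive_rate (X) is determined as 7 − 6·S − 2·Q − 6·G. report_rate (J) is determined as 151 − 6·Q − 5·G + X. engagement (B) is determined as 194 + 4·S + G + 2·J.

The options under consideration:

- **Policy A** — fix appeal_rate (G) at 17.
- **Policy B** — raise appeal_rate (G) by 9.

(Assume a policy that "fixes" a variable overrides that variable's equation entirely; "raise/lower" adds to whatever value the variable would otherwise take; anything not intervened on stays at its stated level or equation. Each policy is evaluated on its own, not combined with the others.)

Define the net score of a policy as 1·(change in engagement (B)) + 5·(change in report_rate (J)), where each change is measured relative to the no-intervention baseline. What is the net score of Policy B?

-684

Baseline:
  S = 27
  Q = 74
  G = -7 + 6·74 = 437
  X = 7 − 6·27 − 2·74 − 6·437 = -2925
  J = 151 − 6·74 − 5·437 + (-2925) = -5403
  B = 194 + 4·27 + 437 + 2·(-5403) = -10067
Policy B (G + 9):
  S = 27
  Q = 74
  G = -7 + 6·74 (+9 from intervention) = 446
  X = 7 − 6·27 − 2·74 − 6·446 = -2979
  J = 151 − 6·74 − 5·446 + (-2979) = -5502
  B = 194 + 4·27 + 446 + 2·(-5502) = -10256
ΔB = -10256 − (-10067) = -189; ΔJ = -5502 − (-5403) = -99
Score = 1·(-189) + 5·(-99) = -684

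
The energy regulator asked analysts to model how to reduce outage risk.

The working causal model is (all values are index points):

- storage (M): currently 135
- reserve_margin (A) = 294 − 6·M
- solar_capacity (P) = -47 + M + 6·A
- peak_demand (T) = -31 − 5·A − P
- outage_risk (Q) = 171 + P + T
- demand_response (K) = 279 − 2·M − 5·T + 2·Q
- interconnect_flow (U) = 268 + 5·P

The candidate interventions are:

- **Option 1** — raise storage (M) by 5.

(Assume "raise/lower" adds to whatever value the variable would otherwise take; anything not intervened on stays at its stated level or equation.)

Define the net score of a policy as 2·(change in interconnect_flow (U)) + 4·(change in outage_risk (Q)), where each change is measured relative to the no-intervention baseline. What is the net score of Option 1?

Baseline:
  M = 135
  A = 294 − 6·135 = -516
  P = -47 + 135 + 6·(-516) = -3008
  T = -31 − 5·(-516) − (-3008) = 5557
  Q = 171 + (-3008) + 5557 = 2720
  U = 268 + 5·(-3008) = -14772
Option 1 (M + 5):
  M = 135 + 5 = 140
  A = 294 − 6·140 = -546
  P = -47 + 140 + 6·(-546) = -3183
  T = -31 − 5·(-546) − (-3183) = 5882
  Q = 171 + (-3183) + 5882 = 2870
  U = 268 + 5·(-3183) = -15647
ΔU = -15647 − (-14772) = -875; ΔQ = 2870 − 2720 = 150
Score = 2·(-875) + 4·150 = -1150

-1150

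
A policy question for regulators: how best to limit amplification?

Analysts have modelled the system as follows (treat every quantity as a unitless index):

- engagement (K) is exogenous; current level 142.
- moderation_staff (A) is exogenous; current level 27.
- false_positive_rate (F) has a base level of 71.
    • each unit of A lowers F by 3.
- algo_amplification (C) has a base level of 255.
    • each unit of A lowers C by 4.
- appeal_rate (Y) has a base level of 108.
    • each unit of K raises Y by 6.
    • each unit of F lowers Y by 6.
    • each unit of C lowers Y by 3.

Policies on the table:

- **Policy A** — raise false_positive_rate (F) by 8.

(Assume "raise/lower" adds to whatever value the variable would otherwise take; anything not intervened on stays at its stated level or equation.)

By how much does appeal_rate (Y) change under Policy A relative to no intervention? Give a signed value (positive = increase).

Baseline:
  K = 142
  A = 27
  F = 71 − 3·27 = -10
  C = 255 − 4·27 = 147
  Y = 108 + 6·142 − 6·(-10) − 3·147 = 579
Policy A (F + 8):
  K = 142
  A = 27
  F = 71 − 3·27 (+8 from intervention) = -2
  C = 255 − 4·27 = 147
  Y = 108 + 6·142 − 6·(-2) − 3·147 = 531
Change in Y: 531 − 579 = -48

-48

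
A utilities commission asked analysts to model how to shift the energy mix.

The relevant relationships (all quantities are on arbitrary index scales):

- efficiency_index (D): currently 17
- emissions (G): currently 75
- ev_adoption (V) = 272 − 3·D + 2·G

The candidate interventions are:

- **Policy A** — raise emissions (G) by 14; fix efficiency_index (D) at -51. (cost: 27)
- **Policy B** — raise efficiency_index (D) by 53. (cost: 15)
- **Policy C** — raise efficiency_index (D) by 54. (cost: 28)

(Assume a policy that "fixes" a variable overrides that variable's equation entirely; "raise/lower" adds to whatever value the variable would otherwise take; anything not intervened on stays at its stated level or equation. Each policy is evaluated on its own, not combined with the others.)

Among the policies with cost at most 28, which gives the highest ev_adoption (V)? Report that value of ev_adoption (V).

Policy A (G + 14, D := -51):
  D = -51
  G = 75 + 14 = 89
  V = 272 − 3·(-51) + 2·89 = 603
Policy B (D + 53):
  D = 17 + 53 = 70
  G = 75
  V = 272 − 3·70 + 2·75 = 212
Policy C (D + 54):
  D = 17 + 54 = 71
  G = 75
  V = 272 − 3·71 + 2·75 = 209
Comparing — Policy A: V=603, Policy B: V=212, Policy C: V=209. Highest is 603 (Policy A).

603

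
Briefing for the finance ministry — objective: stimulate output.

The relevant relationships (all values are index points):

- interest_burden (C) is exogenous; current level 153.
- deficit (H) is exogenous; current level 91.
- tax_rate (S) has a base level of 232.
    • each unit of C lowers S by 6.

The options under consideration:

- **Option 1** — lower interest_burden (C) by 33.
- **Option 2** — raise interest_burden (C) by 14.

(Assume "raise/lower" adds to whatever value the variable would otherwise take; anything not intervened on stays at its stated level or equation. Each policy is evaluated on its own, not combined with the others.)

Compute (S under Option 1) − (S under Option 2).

Option 1 (C − 33):
  C = 153 − 33 = 120
  S = 232 − 6·120 = -488
Option 2 (C + 14):
  C = 153 + 14 = 167
  S = 232 − 6·167 = -770
S: -488 − (-770) = 282

282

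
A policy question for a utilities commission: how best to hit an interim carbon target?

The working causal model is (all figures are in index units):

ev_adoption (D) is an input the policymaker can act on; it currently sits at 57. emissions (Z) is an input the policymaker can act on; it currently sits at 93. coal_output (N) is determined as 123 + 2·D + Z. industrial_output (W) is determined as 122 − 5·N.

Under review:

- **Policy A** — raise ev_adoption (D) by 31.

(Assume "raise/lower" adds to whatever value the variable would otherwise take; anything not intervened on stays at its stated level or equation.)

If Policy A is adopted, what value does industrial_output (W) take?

-1838

Policy A (D + 31):
  D = 57 + 31 = 88
  Z = 93
  N = 123 + 2·88 + 93 = 392
  W = 122 − 5·392 = -1838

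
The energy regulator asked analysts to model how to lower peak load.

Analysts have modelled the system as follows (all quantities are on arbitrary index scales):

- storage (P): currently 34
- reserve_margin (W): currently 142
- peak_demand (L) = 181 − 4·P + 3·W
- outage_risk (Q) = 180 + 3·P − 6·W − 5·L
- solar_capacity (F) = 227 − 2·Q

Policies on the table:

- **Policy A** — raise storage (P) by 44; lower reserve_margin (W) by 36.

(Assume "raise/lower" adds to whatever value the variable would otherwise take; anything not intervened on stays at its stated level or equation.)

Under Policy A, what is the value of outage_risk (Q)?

-1157

Policy A (P + 44, W − 36):
  P = 34 + 44 = 78
  W = 142 − 36 = 106
  L = 181 − 4·78 + 3·106 = 187
  Q = 180 + 3·78 − 6·106 − 5·187 = -1157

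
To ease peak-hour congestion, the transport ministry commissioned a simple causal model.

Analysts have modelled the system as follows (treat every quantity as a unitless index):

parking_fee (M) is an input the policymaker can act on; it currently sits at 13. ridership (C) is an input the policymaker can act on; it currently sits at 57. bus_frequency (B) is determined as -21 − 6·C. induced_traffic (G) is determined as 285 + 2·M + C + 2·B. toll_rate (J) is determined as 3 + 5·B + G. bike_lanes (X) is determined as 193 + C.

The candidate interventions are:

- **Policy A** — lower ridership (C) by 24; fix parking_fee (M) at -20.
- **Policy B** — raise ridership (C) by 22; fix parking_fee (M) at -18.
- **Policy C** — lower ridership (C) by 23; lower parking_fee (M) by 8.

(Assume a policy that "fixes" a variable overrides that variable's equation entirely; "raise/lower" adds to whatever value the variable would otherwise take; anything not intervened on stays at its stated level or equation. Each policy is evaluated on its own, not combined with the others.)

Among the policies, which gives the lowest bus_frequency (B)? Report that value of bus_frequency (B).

-495

Policy A (C − 24, M := -20):
  C = 57 − 24 = 33
  B = -21 − 6·33 = -219
Policy B (C + 22, M := -18):
  C = 57 + 22 = 79
  B = -21 − 6·79 = -495
Policy C (C − 23, M − 8):
  C = 57 − 23 = 34
  B = -21 − 6·34 = -225
Comparing — Policy A: B=-219, Policy B: B=-495, Policy C: B=-225. Lowest is -495 (Policy B).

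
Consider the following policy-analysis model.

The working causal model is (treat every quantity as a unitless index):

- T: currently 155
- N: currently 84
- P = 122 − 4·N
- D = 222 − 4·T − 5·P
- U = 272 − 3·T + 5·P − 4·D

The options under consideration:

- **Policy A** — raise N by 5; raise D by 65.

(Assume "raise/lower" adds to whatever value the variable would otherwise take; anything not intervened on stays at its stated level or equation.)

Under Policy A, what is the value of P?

Policy A (N + 5, D + 65):
  N = 84 + 5 = 89
  P = 122 − 4·89 = -234

-234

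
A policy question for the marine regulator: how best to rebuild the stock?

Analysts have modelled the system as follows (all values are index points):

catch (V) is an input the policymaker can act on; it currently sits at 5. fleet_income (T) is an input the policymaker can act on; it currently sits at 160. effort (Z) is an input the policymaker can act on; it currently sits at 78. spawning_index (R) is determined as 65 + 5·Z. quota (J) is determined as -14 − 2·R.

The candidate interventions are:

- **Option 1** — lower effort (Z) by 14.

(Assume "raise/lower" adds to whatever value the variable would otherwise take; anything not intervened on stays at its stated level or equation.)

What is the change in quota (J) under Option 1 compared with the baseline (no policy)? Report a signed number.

Baseline:
  Z = 78
  R = 65 + 5·78 = 455
  J = -14 − 2·455 = -924
Option 1 (Z − 14):
  Z = 78 − 14 = 64
  R = 65 + 5·64 = 385
  J = -14 − 2·385 = -784
Change in J: -784 − (-924) = 140

140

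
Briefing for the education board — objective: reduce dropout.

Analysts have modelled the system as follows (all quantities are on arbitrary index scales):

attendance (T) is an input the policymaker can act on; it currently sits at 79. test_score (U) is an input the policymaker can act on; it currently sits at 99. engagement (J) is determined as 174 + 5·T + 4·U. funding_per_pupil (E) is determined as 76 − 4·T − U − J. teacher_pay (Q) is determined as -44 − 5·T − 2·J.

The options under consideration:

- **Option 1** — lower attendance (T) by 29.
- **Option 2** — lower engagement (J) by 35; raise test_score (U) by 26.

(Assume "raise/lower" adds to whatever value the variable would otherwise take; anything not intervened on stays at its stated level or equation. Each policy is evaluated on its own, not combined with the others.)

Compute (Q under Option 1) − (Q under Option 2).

Option 1 (T − 29):
  T = 79 − 29 = 50
  U = 99
  J = 174 + 5·50 + 4·99 = 820
  Q = -44 − 5·50 − 2·820 = -1934
Option 2 (J − 35, U + 26):
  T = 79
  U = 99 + 26 = 125
  J = 174 + 5·79 + 4·125 (−35 from intervention) = 1034
  Q = -44 − 5·79 − 2·1034 = -2507
Q: -1934 − (-2507) = 573

573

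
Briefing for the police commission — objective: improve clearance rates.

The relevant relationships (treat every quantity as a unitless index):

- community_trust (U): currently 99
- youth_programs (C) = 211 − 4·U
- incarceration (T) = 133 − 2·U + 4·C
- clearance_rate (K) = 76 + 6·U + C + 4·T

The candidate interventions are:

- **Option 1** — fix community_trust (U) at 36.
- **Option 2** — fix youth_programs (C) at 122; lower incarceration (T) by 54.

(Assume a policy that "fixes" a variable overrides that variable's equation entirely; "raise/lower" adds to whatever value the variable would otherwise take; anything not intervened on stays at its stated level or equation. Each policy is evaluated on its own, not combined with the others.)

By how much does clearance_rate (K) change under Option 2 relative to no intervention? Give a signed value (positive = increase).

Baseline:
  U = 99
  C = 211 − 4·99 = -185
  T = 133 − 2·99 + 4·(-185) = -805
  K = 76 + 6·99 + (-185) + 4·(-805) = -2735
Option 2 (C := 122, T − 54):
  U = 99
  C = 122
  T = 133 − 2·99 + 4·122 (−54 from intervention) = 369
  K = 76 + 6·99 + 122 + 4·369 = 2268
Change in K: 2268 − (-2735) = 5003

5003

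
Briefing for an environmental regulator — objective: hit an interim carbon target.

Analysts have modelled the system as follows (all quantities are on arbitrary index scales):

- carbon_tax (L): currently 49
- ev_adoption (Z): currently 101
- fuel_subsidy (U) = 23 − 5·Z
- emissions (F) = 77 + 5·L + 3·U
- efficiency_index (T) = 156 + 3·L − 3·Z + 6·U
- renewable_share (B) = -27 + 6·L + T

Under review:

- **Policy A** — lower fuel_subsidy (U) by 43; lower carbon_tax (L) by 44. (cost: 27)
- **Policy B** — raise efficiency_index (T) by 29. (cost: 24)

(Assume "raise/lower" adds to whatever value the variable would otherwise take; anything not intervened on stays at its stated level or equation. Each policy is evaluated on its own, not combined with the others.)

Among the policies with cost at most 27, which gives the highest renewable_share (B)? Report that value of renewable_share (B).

Policy A (U − 43, L − 44):
  L = 49 − 44 = 5
  Z = 101
  U = 23 − 5·101 (−43 from intervention) = -525
  T = 156 + 3·5 − 3·101 + 6·(-525) = -3282
  B = -27 + 6·5 + (-3282) = -3279
Policy B (T + 29):
  L = 49
  Z = 101
  U = 23 − 5·101 = -482
  T = 156 + 3·49 − 3·101 + 6·(-482) (+29 from intervention) = -2863
  B = -27 + 6·49 + (-2863) = -2596
Comparing — Policy A: B=-3279, Policy B: B=-2596. Highest is -2596 (Policy B).

-2596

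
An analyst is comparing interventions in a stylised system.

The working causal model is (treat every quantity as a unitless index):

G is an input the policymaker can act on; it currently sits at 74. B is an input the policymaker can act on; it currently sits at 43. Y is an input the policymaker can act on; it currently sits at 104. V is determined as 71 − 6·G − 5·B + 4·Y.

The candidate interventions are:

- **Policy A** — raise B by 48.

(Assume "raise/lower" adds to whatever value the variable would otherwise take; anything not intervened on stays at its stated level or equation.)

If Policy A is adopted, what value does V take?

-412

Policy A (B + 48):
  G = 74
  B = 43 + 48 = 91
  Y = 104
  V = 71 − 6·74 − 5·91 + 4·104 = -412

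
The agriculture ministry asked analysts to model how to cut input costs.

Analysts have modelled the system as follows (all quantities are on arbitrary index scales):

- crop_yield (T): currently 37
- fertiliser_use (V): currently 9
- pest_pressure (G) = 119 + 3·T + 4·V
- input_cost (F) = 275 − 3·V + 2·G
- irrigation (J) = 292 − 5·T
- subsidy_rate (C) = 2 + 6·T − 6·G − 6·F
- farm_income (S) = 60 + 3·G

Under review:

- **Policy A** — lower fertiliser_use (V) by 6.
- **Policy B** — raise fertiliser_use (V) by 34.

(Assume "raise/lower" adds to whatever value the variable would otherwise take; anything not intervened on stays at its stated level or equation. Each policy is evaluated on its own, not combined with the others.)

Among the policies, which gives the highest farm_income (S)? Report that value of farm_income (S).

Policy A (V − 6):
  T = 37
  V = 9 − 6 = 3
  G = 119 + 3·37 + 4·3 = 242
  S = 60 + 3·242 = 786
Policy B (V + 34):
  T = 37
  V = 9 + 34 = 43
  G = 119 + 3·37 + 4·43 = 402
  S = 60 + 3·402 = 1266
Comparing — Policy A: S=786, Policy B: S=1266. Highest is 1266 (Policy B).

1266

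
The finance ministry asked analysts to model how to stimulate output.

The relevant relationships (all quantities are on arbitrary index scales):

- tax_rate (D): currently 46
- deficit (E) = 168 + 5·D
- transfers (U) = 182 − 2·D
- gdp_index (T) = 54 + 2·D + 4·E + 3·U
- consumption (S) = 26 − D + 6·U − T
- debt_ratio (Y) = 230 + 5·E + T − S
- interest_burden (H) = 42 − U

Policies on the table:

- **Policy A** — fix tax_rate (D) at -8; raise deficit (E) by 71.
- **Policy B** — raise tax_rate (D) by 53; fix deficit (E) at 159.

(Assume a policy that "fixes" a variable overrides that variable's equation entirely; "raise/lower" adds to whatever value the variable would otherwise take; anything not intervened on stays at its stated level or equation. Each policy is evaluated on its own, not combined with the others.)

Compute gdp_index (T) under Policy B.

Policy B (D + 53, E := 159):
  D = 46 + 53 = 99
  E = 159
  U = 182 − 2·99 = -16
  T = 54 + 2·99 + 4·159 + 3·(-16) = 840

840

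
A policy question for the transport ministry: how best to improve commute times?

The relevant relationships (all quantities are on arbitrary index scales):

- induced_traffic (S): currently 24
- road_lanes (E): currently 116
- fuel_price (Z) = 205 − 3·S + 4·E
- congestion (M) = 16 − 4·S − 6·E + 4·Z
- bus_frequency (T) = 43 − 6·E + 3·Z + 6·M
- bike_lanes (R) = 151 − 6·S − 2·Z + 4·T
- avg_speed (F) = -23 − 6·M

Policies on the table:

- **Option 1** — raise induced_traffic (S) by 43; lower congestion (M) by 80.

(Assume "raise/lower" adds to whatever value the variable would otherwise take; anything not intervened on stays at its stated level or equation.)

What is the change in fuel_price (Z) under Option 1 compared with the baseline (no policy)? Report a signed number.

Baseline:
  S = 24
  E = 116
  Z = 205 − 3·24 + 4·116 = 597
Option 1 (S + 43, M − 80):
  S = 24 + 43 = 67
  E = 116
  Z = 205 − 3·67 + 4·116 = 468
Change in Z: 468 − 597 = -129

-129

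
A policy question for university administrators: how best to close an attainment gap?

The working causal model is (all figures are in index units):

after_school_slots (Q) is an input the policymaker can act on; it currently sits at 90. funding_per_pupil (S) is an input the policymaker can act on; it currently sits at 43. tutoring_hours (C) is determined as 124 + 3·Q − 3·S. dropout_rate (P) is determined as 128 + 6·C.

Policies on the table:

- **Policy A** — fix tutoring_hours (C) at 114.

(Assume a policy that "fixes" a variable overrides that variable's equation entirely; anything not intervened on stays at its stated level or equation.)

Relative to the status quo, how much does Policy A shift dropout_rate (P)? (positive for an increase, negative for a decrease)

-906

Baseline:
  Q = 90
  S = 43
  C = 124 + 3·90 − 3·43 = 265
  P = 128 + 6·265 = 1718
Policy A (C := 114):
  Q = 90
  S = 43
  C = 114
  P = 128 + 6·114 = 812
Change in P: 812 − 1718 = -906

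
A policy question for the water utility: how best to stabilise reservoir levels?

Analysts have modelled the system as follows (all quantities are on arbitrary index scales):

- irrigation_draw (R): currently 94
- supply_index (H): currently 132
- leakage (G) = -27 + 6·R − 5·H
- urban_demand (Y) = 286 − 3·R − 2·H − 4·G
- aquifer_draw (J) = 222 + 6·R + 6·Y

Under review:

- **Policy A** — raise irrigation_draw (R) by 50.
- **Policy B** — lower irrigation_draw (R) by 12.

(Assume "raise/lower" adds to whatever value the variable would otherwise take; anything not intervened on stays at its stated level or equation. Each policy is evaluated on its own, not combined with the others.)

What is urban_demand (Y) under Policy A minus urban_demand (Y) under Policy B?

Policy A (R + 50):
  R = 94 + 50 = 144
  H = 132
  G = -27 + 6·144 − 5·132 = 177
  Y = 286 − 3·144 − 2·132 − 4·177 = -1118
Policy B (R − 12):
  R = 94 − 12 = 82
  H = 132
  G = -27 + 6·82 − 5·132 = -195
  Y = 286 − 3·82 − 2·132 − 4·(-195) = 556
Y: -1118 − 556 = -1674

-1674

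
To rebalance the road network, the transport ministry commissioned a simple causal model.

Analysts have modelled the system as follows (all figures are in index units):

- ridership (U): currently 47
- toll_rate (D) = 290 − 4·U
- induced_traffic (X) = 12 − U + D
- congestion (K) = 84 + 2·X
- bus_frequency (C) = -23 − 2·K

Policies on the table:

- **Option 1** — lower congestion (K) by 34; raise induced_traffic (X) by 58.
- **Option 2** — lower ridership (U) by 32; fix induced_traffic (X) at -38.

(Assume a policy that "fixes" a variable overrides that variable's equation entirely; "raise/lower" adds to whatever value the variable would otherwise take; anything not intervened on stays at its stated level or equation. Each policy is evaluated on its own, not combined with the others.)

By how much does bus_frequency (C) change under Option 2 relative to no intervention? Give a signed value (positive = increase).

Baseline:
  U = 47
  D = 290 − 4·47 = 102
  X = 12 − 47 + 102 = 67
  K = 84 + 2·67 = 218
  C = -23 − 2·218 = -459
Option 2 (U − 32, X := -38):
  U = 47 − 32 = 15
  D = 290 − 4·15 = 230
  X = -38
  K = 84 + 2·(-38) = 8
  C = -23 − 2·8 = -39
Change in C: -39 − (-459) = 420

420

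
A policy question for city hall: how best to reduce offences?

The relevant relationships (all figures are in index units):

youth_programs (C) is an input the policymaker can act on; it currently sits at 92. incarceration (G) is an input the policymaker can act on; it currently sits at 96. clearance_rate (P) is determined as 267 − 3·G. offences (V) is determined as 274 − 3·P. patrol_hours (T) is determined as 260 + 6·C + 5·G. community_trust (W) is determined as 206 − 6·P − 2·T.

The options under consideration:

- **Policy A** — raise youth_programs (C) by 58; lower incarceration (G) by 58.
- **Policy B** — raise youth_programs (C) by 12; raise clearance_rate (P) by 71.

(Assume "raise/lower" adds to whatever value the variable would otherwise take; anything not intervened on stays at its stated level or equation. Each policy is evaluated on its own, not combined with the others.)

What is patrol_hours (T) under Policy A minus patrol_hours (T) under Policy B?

-14

Policy A (C + 58, G − 58):
  C = 92 + 58 = 150
  G = 96 − 58 = 38
  T = 260 + 6·150 + 5·38 = 1350
Policy B (C + 12, P + 71):
  C = 92 + 12 = 104
  G = 96
  T = 260 + 6·104 + 5·96 = 1364
T: 1350 − 1364 = -14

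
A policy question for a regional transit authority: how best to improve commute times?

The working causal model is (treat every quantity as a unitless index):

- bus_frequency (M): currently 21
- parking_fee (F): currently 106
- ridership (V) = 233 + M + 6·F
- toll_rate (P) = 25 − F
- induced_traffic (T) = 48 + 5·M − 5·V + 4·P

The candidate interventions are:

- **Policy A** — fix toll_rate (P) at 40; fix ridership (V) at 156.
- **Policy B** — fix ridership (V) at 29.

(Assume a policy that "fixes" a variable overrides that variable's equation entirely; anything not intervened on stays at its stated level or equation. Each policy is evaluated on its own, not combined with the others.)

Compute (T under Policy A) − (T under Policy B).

-151

Policy A (P := 40, V := 156):
  M = 21
  F = 106
  V = 156
  P = 40
  T = 48 + 5·21 − 5·156 + 4·40 = -467
Policy B (V := 29):
  M = 21
  F = 106
  V = 29
  P = 25 − 106 = -81
  T = 48 + 5·21 − 5·29 + 4·(-81) = -316
T: -467 − (-316) = -151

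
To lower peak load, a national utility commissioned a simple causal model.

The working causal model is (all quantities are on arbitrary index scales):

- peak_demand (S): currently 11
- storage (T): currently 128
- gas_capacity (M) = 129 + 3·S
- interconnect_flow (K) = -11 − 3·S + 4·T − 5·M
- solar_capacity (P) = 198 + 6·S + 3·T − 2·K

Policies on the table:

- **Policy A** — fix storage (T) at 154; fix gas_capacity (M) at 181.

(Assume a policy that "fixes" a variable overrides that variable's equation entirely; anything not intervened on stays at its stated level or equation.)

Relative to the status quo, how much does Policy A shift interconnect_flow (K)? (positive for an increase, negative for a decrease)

9

Baseline:
  S = 11
  T = 128
  M = 129 + 3·11 = 162
  K = -11 − 3·11 + 4·128 − 5·162 = -342
Policy A (T := 154, M := 181):
  S = 11
  T = 154
  M = 181
  K = -11 − 3·11 + 4·154 − 5·181 = -333
Change in K: -333 − (-342) = 9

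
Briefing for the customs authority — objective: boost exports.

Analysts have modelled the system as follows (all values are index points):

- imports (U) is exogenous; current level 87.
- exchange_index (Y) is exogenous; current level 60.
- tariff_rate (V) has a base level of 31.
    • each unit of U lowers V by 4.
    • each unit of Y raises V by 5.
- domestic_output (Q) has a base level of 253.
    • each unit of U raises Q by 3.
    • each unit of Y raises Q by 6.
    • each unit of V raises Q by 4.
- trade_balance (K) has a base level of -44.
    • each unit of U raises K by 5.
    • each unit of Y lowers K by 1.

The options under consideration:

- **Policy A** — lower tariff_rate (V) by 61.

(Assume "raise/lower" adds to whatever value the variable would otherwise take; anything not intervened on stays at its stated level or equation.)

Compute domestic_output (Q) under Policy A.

562

Policy A (V − 61):
  U = 87
  Y = 60
  V = 31 − 4·87 + 5·60 (−61 from intervention) = -78
  Q = 253 + 3·87 + 6·60 + 4·(-78) = 562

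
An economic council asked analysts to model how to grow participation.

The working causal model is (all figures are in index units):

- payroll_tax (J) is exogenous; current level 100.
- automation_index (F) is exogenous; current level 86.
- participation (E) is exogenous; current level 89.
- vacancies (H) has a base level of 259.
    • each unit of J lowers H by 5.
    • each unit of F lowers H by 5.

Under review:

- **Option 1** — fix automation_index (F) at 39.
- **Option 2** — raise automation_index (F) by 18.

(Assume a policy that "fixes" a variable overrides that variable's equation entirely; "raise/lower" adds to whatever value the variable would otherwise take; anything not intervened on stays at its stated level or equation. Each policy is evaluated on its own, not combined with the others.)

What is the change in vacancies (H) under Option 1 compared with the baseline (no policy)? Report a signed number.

235

Baseline:
  J = 100
  F = 86
  H = 259 − 5·100 − 5·86 = -671
Option 1 (F := 39):
  J = 100
  F = 39
  H = 259 − 5·100 − 5·39 = -436
Change in H: -436 − (-671) = 235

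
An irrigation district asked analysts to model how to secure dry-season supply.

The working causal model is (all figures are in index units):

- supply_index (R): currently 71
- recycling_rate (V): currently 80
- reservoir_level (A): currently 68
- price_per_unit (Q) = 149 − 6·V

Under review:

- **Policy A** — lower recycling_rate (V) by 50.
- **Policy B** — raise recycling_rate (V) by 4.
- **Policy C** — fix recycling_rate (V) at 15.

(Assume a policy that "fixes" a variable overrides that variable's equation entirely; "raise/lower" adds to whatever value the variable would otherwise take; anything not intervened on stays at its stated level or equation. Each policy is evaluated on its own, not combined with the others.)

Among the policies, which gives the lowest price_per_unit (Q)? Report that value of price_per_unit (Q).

-355

Policy A (V − 50):
  V = 80 − 50 = 30
  Q = 149 − 6·30 = -31
Policy B (V + 4):
  V = 80 + 4 = 84
  Q = 149 − 6·84 = -355
Policy C (V := 15):
  V = 15
  Q = 149 − 6·15 = 59
Comparing — Policy A: Q=-31, Policy B: Q=-355, Policy C: Q=59. Lowest is -355 (Policy B).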